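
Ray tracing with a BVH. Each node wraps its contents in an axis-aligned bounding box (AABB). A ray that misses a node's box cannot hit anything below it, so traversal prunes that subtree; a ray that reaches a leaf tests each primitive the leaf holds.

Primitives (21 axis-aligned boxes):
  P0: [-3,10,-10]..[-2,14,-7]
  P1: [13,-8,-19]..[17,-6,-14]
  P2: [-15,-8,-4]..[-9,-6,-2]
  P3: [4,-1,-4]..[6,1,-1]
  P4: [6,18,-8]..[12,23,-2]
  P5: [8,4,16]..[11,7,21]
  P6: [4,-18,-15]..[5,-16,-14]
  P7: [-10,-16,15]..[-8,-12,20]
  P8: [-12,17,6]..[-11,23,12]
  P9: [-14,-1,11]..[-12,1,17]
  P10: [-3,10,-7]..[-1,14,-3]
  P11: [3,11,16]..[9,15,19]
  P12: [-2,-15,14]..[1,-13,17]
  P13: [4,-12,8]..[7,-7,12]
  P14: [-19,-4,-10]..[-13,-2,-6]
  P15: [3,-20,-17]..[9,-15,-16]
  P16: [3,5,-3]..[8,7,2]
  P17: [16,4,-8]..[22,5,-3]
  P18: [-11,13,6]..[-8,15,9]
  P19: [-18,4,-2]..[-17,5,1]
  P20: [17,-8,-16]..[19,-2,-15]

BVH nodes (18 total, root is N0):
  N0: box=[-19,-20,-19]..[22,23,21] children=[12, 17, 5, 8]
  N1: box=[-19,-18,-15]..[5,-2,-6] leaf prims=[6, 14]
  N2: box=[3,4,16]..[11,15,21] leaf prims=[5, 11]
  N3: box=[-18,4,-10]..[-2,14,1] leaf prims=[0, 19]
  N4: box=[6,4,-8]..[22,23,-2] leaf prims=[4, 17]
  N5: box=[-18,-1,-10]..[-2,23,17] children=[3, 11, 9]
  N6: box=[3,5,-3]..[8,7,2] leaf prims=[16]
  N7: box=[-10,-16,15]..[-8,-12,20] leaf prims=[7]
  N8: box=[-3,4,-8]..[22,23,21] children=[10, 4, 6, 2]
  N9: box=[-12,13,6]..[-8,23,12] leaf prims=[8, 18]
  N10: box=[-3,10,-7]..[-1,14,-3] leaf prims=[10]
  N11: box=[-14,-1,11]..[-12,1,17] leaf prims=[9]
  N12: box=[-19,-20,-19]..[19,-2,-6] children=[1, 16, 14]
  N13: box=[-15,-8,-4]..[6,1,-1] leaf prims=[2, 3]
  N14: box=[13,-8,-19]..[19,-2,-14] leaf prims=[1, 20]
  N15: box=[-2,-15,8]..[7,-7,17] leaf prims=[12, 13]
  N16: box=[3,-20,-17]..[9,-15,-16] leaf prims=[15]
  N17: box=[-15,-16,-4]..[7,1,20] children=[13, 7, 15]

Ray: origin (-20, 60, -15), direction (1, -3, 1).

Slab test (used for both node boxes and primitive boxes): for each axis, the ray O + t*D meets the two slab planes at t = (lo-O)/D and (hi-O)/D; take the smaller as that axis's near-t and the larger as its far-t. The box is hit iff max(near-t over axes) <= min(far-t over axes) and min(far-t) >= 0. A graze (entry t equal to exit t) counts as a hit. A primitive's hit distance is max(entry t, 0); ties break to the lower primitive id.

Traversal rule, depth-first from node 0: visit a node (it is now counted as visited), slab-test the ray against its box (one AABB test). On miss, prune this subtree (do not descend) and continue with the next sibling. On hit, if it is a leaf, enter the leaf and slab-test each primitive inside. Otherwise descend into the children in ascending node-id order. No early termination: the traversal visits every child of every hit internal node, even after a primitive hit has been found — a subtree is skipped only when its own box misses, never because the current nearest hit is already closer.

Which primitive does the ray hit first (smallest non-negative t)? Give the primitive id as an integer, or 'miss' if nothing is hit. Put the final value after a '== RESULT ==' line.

Traverse from the root:
N0 x:[1,42] y:[37/3,80/3] z:[-4,36] -> hit [37/3,80/3], descend [5, 8, 12, 17]
  N5 x:[2,18] y:[37/3,61/3] z:[5,32] -> hit [37/3,18], descend [3, 9, 11]
    N3 x:[2,18] y:[46/3,56/3] z:[5,16] -> hit [46/3,16] leaf, test {P0(miss), P19(miss)}
    N9 x:[8,12] y:[37/3,47/3] z:[21,27] -> miss, prune
    N11 x:[6,8] y:[59/3,61/3] z:[26,32] -> miss, prune
  N8 x:[17,42] y:[37/3,56/3] z:[7,36] -> hit [17,56/3], descend [2, 4, 6, 10]
    N2 x:[23,31] y:[15,56/3] z:[31,36] -> miss, prune
    N4 x:[26,42] y:[37/3,56/3] z:[7,13] -> miss, prune
    N6 x:[23,28] y:[53/3,55/3] z:[12,17] -> miss, prune
    N10 x:[17,19] y:[46/3,50/3] z:[8,12] -> miss, prune
  N12 x:[1,39] y:[62/3,80/3] z:[-4,9] -> miss, prune
  N17 x:[5,27] y:[59/3,76/3] z:[11,35] -> hit [59/3,76/3], descend [7, 13, 15]
    N7 x:[10,12] y:[24,76/3] z:[30,35] -> miss, prune
    N13 x:[5,26] y:[59/3,68/3] z:[11,14] -> miss, prune
    N15 x:[18,27] y:[67/3,25] z:[23,32] -> hit [23,25] leaf, test {P12(miss), P13@t=24}

Visited [0, 5, 3, 9, 11, 8, 2, 4, 6, 10, 12, 17, 7, 13, 15]. Tests: 15 box, 2 leaf. Nearest: P13.

== RESULT ==
13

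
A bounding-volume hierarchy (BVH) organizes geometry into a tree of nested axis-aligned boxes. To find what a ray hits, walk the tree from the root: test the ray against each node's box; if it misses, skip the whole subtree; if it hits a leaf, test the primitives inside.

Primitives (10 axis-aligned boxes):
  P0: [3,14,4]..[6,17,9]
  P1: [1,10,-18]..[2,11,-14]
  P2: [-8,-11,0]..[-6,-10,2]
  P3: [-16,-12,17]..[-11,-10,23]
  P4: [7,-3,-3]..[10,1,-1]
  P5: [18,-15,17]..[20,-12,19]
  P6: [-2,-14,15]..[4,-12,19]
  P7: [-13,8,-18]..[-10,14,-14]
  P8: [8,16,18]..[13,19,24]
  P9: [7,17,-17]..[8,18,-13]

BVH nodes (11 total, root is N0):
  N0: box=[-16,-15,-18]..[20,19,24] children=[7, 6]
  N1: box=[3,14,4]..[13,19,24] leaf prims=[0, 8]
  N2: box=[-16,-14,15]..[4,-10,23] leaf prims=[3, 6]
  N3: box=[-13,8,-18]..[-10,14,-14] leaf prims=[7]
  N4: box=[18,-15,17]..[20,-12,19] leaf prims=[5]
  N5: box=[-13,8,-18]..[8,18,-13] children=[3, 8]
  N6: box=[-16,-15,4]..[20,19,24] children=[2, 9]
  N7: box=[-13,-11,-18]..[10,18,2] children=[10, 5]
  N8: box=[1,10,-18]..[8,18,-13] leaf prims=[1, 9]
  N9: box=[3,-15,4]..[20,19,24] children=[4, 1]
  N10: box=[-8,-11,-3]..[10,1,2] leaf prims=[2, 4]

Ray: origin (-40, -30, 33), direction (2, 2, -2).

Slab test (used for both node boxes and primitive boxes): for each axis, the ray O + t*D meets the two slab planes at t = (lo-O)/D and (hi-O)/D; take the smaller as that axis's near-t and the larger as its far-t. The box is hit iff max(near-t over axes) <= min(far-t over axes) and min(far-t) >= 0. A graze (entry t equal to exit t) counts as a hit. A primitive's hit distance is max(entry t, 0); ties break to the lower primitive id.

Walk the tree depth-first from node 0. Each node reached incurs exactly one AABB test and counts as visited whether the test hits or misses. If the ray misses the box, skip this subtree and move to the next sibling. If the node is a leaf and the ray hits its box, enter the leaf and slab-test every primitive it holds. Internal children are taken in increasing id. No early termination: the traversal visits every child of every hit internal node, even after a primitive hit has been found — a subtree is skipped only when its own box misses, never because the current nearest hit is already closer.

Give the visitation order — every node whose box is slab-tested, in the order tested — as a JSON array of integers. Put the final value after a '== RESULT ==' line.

Walk:
N0 x:[12,30] y:[15/2,49/2] z:[9/2,51/2] -> hit [12,49/2], descend [6, 7]
  N6 x:[12,30] y:[15/2,49/2] z:[9/2,29/2] -> hit [12,29/2], descend [2, 9]
    N2 x:[12,22] y:[8,10] z:[5,9] -> miss, prune
    N9 x:[43/2,30] y:[15/2,49/2] z:[9/2,29/2] -> miss, prune
  N7 x:[27/2,25] y:[19/2,24] z:[31/2,51/2] -> hit [31/2,24], descend [5, 10]
    N5 x:[27/2,24] y:[19,24] z:[23,51/2] -> hit [23,24], descend [3, 8]
      N3 x:[27/2,15] y:[19,22] z:[47/2,51/2] -> miss, prune
      N8 x:[41/2,24] y:[20,24] z:[23,51/2] -> hit [23,24] leaf, test {P1(miss), P9@t=47/2}
    N10 x:[16,25] y:[19/2,31/2] z:[31/2,18] -> miss, prune

Summary -> nodes [0, 6, 2, 9, 7, 5, 3, 8, 10]; box-tests=9; leaf-entries=1; first=P9

== RESULT ==
[0, 6, 2, 9, 7, 5, 3, 8, 10]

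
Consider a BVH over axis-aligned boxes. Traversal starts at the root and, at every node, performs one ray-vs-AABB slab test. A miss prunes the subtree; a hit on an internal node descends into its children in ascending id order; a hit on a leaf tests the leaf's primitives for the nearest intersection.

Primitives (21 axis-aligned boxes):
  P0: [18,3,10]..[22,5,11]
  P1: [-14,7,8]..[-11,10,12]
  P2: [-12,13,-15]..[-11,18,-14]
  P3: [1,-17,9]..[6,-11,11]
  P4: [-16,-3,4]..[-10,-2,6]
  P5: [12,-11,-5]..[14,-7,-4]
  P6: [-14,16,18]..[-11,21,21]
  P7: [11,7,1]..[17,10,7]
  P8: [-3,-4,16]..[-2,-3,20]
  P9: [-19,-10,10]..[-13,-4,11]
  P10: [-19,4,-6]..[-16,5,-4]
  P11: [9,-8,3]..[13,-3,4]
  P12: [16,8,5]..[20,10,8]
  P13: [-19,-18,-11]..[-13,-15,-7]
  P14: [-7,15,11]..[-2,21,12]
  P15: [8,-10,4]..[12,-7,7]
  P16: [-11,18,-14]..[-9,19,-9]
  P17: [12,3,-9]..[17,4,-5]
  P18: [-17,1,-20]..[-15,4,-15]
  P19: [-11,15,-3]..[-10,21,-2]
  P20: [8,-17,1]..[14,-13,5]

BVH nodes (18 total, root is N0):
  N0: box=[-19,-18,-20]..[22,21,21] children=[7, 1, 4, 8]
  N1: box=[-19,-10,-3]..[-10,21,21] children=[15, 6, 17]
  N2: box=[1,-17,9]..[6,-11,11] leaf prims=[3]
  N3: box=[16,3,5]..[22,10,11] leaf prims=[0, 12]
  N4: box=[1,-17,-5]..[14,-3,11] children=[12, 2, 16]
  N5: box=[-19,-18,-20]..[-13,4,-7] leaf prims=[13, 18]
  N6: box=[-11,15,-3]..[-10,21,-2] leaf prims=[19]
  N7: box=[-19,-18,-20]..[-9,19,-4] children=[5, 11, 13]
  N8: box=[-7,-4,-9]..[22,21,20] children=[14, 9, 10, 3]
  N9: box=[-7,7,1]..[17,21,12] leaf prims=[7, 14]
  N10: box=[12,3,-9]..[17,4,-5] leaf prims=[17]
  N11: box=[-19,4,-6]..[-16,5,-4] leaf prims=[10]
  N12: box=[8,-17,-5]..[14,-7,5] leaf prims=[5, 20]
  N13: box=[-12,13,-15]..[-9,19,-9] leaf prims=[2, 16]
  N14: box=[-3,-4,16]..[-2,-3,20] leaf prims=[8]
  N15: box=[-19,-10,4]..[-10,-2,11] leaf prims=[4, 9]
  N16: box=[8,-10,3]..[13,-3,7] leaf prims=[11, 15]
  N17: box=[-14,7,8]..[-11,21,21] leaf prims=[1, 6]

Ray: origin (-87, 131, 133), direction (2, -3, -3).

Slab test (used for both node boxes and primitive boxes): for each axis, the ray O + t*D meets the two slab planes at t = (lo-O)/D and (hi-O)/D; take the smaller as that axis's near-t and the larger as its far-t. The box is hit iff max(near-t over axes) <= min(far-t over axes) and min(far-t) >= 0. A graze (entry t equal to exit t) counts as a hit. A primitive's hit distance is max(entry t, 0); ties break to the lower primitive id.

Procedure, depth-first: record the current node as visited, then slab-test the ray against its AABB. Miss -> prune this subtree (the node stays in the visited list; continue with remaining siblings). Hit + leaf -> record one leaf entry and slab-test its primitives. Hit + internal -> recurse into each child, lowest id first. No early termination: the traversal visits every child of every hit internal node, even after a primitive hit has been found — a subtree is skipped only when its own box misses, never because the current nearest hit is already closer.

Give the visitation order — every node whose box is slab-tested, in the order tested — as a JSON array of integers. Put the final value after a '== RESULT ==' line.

Trace the traversal:
N0 x:[34,109/2] y:[110/3,149/3] z:[112/3,51] -> hit [112/3,149/3], descend [1, 4, 7, 8]
  N1 x:[34,77/2] y:[110/3,47] z:[112/3,136/3] -> hit [112/3,77/2], descend [6, 15, 17]
    N6 x:[38,77/2] y:[110/3,116/3] z:[45,136/3] -> miss, prune
    N15 x:[34,77/2] y:[133/3,47] z:[122/3,43] -> miss, prune
    N17 x:[73/2,38] y:[110/3,124/3] z:[112/3,125/3] -> hit [112/3,38] leaf, test {P1(miss), P6@t=112/3}
  N4 x:[44,101/2] y:[134/3,148/3] z:[122/3,46] -> hit [134/3,46], descend [2, 12, 16]
    N2 x:[44,93/2] y:[142/3,148/3] z:[122/3,124/3] -> miss, prune
    N12 x:[95/2,101/2] y:[46,148/3] z:[128/3,46] -> miss, prune
    N16 x:[95/2,50] y:[134/3,47] z:[42,130/3] -> miss, prune
  N7 x:[34,39] y:[112/3,149/3] z:[137/3,51] -> miss, prune
  N8 x:[40,109/2] y:[110/3,45] z:[113/3,142/3] -> hit [40,45], descend [3, 9, 10, 14]
    N3 x:[103/2,109/2] y:[121/3,128/3] z:[122/3,128/3] -> miss, prune
    N9 x:[40,52] y:[110/3,124/3] z:[121/3,44] -> hit [121/3,124/3] leaf, test {P7(miss), P14(miss)}
    N10 x:[99/2,52] y:[127/3,128/3] z:[46,142/3] -> miss, prune
    N14 x:[42,85/2] y:[134/3,45] z:[113/3,39] -> miss, prune

Visited [0, 1, 6, 15, 17, 4, 2, 12, 16, 7, 8, 3, 9, 10, 14]. Tests: 15 box, 2 leaf. Nearest: P6.

== RESULT ==
[0, 1, 6, 15, 17, 4, 2, 12, 16, 7, 8, 3, 9, 10, 14]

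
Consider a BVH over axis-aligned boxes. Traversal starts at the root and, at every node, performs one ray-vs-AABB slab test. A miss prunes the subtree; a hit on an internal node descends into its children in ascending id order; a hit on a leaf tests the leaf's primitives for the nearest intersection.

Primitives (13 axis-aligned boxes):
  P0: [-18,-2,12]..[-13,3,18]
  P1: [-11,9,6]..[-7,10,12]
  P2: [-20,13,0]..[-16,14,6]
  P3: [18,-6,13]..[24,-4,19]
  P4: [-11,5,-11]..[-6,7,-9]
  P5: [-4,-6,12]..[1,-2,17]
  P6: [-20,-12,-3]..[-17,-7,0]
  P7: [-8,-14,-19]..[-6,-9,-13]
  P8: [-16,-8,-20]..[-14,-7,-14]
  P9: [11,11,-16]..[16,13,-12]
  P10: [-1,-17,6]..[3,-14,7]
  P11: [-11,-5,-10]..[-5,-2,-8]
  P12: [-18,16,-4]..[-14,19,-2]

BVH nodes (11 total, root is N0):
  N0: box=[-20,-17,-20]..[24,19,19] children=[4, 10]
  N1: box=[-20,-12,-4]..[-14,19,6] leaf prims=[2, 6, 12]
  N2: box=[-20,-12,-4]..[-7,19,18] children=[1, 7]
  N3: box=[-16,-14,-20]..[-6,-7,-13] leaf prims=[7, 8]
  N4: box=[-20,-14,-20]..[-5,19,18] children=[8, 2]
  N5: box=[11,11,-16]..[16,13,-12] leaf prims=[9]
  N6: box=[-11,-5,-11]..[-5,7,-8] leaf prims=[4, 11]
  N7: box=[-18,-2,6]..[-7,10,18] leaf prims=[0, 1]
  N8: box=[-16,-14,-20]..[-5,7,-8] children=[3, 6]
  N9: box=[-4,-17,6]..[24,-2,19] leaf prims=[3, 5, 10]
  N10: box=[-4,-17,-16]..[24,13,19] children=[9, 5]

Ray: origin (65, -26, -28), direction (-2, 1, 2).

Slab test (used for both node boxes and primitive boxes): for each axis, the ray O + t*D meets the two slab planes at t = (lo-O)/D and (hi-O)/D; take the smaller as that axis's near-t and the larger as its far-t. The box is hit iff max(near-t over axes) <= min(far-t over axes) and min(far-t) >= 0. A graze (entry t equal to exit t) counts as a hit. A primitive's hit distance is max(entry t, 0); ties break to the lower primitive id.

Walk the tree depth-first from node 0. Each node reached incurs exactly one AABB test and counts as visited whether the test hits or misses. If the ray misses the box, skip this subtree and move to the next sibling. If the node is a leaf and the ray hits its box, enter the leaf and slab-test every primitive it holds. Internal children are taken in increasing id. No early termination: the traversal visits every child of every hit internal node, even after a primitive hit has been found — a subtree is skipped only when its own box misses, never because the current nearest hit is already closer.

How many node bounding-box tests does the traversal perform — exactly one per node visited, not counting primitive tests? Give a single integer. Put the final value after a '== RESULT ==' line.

Trace the traversal:
N0 x:[41/2,85/2] y:[9,45] z:[4,47/2] -> hit [41/2,47/2], descend [4, 10]
  N4 x:[35,85/2] y:[12,45] z:[4,23] -> miss, prune
  N10 x:[41/2,69/2] y:[9,39] z:[6,47/2] -> hit [41/2,47/2], descend [5, 9]
    N5 x:[49/2,27] y:[37,39] z:[6,8] -> miss, prune
    N9 x:[41/2,69/2] y:[9,24] z:[17,47/2] -> hit [41/2,47/2] leaf, test {P3@t=41/2, P5(miss), P10(miss)}

Visited [0, 4, 10, 5, 9]. Tests: 5 box, 1 leaf. Nearest: P3.

== RESULT ==
5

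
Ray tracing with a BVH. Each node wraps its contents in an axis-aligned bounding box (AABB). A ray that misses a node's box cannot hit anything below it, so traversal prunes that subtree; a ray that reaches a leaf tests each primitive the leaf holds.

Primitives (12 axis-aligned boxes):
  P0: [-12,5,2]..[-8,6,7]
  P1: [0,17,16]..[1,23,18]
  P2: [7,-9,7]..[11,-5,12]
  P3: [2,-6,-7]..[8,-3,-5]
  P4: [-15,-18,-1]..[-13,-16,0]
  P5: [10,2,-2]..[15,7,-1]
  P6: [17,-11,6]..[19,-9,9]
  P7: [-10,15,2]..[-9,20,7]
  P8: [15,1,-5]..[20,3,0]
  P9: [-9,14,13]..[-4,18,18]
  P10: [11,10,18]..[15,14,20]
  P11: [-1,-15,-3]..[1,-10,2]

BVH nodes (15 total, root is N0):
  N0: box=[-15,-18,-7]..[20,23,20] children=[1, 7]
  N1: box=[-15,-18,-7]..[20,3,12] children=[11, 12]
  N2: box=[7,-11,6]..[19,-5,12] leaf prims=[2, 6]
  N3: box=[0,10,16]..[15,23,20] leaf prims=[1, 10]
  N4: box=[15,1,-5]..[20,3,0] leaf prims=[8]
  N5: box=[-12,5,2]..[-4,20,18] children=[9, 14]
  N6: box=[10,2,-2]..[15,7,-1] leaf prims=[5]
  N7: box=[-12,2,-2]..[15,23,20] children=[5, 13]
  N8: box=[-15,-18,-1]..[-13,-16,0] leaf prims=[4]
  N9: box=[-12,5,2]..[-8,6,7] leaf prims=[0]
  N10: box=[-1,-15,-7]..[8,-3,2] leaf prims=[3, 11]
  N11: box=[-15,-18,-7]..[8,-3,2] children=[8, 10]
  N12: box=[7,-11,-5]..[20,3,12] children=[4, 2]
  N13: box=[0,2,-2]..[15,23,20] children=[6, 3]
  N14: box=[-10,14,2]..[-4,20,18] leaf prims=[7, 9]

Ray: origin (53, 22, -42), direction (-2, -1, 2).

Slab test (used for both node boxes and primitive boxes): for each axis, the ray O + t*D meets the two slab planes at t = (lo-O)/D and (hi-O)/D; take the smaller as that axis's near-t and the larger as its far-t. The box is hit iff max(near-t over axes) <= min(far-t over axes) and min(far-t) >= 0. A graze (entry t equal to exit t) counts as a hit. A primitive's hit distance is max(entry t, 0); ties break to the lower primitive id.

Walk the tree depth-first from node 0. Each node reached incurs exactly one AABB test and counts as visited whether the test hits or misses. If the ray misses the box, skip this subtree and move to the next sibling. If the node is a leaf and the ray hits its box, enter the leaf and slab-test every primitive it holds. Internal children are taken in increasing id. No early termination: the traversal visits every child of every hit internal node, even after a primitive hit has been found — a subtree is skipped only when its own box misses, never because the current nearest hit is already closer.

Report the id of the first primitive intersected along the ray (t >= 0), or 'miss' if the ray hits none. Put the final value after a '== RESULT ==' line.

Traverse from the root:
N0 x:[33/2,34] y:[-1,40] z:[35/2,31] -> hit [35/2,31], descend [1, 7]
  N1 x:[33/2,34] y:[19,40] z:[35/2,27] -> hit [19,27], descend [11, 12]
    N11 x:[45/2,34] y:[25,40] z:[35/2,22] -> miss, prune
    N12 x:[33/2,23] y:[19,33] z:[37/2,27] -> hit [19,23], descend [2, 4]
      N2 x:[17,23] y:[27,33] z:[24,27] -> miss, prune
      N4 x:[33/2,19] y:[19,21] z:[37/2,21] -> hit [19,19] leaf, test {P8@t=19}
  N7 x:[19,65/2] y:[-1,20] z:[20,31] -> hit [20,20], descend [5, 13]
    N5 x:[57/2,65/2] y:[2,17] z:[22,30] -> miss, prune
    N13 x:[19,53/2] y:[-1,20] z:[20,31] -> hit [20,20], descend [3, 6]
      N3 x:[19,53/2] y:[-1,12] z:[29,31] -> miss, prune
      N6 x:[19,43/2] y:[15,20] z:[20,41/2] -> hit [20,20] leaf, test {P5@t=20}

Visited [0, 1, 11, 12, 2, 4, 7, 5, 13, 3, 6]. Tests: 11 box, 2 leaf. Nearest: P8.

== RESULT ==
8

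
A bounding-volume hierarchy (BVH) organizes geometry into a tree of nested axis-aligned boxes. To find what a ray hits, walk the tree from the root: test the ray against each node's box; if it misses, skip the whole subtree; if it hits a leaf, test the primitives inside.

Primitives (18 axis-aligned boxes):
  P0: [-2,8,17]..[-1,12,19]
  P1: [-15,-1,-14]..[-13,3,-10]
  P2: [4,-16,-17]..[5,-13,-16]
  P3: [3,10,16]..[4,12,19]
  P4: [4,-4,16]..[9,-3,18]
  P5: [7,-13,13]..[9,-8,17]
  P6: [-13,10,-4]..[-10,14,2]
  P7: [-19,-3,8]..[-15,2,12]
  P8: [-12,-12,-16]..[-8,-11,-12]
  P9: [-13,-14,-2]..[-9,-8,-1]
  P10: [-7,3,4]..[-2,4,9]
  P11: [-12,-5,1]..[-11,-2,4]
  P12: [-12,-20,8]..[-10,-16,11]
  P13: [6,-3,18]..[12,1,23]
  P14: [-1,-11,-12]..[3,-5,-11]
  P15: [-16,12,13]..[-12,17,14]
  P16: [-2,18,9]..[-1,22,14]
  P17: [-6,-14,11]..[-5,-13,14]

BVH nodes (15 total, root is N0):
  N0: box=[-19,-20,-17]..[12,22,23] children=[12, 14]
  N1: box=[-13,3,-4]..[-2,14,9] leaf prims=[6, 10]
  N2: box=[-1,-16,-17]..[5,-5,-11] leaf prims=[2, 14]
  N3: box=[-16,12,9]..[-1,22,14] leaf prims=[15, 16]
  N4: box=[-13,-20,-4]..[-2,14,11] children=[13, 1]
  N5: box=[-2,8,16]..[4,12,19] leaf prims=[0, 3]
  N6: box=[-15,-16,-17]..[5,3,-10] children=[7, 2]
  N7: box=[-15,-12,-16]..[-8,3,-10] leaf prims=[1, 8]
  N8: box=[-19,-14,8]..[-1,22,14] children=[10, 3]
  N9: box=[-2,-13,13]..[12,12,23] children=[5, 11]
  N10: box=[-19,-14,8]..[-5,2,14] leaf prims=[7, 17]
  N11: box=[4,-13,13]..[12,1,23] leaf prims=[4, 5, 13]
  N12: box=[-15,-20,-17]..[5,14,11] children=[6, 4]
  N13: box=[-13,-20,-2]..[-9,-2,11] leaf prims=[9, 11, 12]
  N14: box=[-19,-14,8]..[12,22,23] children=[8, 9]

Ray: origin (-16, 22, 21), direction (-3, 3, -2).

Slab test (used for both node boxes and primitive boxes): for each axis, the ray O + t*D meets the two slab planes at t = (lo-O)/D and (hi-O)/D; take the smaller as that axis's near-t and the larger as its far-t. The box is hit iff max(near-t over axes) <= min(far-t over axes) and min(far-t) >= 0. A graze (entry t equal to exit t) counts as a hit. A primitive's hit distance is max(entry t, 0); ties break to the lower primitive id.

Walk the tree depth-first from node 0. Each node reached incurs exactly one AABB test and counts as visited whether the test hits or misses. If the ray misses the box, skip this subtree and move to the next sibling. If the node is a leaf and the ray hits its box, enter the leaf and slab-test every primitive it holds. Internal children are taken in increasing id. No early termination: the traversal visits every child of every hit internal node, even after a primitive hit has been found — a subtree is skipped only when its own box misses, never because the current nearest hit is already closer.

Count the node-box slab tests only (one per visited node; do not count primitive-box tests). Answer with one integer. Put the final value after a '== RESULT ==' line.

Walk:
N0 x:[-28/3,1] y:[-14,0] z:[-1,19] -> hit [-1,0], descend [12, 14]
  N12 x:[-7,-1/3] y:[-14,-8/3] z:[5,19] -> miss, prune
  N14 x:[-28/3,1] y:[-12,0] z:[-1,13/2] -> hit [-1,0], descend [8, 9]
    N8 x:[-5,1] y:[-12,0] z:[7/2,13/2] -> miss, prune
    N9 x:[-28/3,-14/3] y:[-35/3,-10/3] z:[-1,4] -> miss, prune

Visited [0, 12, 14, 8, 9]. Tests: 5 box, 0 leaf. Nearest: miss.

== RESULT ==
5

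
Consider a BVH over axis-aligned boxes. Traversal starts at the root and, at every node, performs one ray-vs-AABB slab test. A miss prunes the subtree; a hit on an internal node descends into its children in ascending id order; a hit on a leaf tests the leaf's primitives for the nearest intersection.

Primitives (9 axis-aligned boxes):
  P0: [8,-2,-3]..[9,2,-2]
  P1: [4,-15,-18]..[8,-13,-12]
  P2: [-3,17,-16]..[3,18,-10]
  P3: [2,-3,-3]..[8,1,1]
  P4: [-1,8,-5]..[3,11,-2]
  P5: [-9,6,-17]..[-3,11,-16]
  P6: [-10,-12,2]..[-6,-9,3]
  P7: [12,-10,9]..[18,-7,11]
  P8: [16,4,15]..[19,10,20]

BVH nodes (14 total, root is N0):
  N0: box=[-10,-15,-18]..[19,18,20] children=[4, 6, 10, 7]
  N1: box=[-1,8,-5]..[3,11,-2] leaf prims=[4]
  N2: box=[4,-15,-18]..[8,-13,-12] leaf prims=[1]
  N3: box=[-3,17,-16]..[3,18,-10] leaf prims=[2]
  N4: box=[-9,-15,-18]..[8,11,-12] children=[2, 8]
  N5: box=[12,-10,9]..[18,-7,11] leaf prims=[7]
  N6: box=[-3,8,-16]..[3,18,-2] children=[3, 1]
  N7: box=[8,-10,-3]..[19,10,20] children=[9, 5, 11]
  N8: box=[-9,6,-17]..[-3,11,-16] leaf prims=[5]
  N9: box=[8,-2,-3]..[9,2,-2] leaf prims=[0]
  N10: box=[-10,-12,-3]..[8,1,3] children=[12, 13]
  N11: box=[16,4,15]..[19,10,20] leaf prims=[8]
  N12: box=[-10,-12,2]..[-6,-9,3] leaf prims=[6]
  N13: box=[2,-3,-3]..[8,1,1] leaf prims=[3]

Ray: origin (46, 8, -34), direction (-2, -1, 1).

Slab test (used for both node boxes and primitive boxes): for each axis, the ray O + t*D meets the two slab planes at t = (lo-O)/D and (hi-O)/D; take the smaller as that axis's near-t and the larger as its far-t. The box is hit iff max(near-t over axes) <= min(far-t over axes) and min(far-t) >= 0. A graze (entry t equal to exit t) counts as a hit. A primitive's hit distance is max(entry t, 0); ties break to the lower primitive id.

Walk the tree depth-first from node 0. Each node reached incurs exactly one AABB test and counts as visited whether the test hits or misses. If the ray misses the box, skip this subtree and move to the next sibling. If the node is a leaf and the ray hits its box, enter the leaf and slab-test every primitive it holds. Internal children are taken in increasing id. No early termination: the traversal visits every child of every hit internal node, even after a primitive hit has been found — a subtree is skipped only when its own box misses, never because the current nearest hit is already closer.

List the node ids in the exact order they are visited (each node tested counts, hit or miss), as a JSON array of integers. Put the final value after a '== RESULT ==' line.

Traverse from the root:
N0 x:[27/2,28] y:[-10,23] z:[16,54] -> hit [16,23], descend [4, 6, 7, 10]
  N4 x:[19,55/2] y:[-3,23] z:[16,22] -> hit [19,22], descend [2, 8]
    N2 x:[19,21] y:[21,23] z:[16,22] -> hit [21,21] leaf, test {P1@t=21}
    N8 x:[49/2,55/2] y:[-3,2] z:[17,18] -> miss, prune
  N6 x:[43/2,49/2] y:[-10,0] z:[18,32] -> miss, prune
  N7 x:[27/2,19] y:[-2,18] z:[31,54] -> miss, prune
  N10 x:[19,28] y:[7,20] z:[31,37] -> miss, prune

order=[0, 4, 2, 8, 6, 7, 10]  |boxes|=7  |leaves|=1  hit=P1

== RESULT ==
[0, 4, 2, 8, 6, 7, 10]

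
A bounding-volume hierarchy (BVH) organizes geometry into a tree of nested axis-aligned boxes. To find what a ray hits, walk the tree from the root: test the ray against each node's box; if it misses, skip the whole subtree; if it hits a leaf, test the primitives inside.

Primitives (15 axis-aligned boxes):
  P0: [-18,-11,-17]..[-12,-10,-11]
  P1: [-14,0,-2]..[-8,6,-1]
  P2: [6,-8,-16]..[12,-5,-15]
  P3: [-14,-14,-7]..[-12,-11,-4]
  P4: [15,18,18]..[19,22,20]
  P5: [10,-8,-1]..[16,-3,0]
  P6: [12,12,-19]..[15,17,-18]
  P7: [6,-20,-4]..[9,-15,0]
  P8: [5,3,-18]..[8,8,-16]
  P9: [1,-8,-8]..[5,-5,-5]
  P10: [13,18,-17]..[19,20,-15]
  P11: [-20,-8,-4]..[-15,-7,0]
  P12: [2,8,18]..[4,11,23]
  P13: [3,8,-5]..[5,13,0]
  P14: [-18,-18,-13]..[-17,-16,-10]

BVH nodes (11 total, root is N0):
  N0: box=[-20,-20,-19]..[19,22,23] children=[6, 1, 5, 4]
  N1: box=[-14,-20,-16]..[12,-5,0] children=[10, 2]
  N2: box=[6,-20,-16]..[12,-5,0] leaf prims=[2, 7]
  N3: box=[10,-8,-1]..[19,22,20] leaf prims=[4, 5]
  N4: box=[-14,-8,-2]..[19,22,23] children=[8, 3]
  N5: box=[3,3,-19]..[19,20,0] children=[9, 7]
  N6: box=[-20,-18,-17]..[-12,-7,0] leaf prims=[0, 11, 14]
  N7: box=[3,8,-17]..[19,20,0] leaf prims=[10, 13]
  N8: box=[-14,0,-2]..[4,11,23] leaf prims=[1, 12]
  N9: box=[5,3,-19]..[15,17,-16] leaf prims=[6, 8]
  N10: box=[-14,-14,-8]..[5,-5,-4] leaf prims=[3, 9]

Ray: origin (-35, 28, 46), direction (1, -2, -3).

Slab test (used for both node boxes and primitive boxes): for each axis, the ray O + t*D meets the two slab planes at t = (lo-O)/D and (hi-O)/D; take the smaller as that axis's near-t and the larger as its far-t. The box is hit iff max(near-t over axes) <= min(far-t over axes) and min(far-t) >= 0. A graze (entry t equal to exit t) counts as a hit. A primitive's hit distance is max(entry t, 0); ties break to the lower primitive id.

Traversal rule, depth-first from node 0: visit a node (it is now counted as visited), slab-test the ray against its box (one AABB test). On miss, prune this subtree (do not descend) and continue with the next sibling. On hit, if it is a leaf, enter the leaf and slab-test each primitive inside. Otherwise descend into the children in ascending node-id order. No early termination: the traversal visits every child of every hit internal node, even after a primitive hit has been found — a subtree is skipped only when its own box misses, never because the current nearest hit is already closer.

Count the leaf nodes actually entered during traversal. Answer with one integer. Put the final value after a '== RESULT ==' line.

Walk:
N0 x:[15,54] y:[3,24] z:[23/3,65/3] -> hit [15,65/3], descend [1, 4, 5, 6]
  N1 x:[21,47] y:[33/2,24] z:[46/3,62/3] -> miss, prune
  N4 x:[21,54] y:[3,18] z:[23/3,16] -> miss, prune
  N5 x:[38,54] y:[4,25/2] z:[46/3,65/3] -> miss, prune
  N6 x:[15,23] y:[35/2,23] z:[46/3,21] -> hit [35/2,21] leaf, test {P0@t=19, P11(miss), P14(miss)}

Visited [0, 1, 4, 5, 6]. Tests: 5 box, 1 leaf. Nearest: P0.

== RESULT ==
1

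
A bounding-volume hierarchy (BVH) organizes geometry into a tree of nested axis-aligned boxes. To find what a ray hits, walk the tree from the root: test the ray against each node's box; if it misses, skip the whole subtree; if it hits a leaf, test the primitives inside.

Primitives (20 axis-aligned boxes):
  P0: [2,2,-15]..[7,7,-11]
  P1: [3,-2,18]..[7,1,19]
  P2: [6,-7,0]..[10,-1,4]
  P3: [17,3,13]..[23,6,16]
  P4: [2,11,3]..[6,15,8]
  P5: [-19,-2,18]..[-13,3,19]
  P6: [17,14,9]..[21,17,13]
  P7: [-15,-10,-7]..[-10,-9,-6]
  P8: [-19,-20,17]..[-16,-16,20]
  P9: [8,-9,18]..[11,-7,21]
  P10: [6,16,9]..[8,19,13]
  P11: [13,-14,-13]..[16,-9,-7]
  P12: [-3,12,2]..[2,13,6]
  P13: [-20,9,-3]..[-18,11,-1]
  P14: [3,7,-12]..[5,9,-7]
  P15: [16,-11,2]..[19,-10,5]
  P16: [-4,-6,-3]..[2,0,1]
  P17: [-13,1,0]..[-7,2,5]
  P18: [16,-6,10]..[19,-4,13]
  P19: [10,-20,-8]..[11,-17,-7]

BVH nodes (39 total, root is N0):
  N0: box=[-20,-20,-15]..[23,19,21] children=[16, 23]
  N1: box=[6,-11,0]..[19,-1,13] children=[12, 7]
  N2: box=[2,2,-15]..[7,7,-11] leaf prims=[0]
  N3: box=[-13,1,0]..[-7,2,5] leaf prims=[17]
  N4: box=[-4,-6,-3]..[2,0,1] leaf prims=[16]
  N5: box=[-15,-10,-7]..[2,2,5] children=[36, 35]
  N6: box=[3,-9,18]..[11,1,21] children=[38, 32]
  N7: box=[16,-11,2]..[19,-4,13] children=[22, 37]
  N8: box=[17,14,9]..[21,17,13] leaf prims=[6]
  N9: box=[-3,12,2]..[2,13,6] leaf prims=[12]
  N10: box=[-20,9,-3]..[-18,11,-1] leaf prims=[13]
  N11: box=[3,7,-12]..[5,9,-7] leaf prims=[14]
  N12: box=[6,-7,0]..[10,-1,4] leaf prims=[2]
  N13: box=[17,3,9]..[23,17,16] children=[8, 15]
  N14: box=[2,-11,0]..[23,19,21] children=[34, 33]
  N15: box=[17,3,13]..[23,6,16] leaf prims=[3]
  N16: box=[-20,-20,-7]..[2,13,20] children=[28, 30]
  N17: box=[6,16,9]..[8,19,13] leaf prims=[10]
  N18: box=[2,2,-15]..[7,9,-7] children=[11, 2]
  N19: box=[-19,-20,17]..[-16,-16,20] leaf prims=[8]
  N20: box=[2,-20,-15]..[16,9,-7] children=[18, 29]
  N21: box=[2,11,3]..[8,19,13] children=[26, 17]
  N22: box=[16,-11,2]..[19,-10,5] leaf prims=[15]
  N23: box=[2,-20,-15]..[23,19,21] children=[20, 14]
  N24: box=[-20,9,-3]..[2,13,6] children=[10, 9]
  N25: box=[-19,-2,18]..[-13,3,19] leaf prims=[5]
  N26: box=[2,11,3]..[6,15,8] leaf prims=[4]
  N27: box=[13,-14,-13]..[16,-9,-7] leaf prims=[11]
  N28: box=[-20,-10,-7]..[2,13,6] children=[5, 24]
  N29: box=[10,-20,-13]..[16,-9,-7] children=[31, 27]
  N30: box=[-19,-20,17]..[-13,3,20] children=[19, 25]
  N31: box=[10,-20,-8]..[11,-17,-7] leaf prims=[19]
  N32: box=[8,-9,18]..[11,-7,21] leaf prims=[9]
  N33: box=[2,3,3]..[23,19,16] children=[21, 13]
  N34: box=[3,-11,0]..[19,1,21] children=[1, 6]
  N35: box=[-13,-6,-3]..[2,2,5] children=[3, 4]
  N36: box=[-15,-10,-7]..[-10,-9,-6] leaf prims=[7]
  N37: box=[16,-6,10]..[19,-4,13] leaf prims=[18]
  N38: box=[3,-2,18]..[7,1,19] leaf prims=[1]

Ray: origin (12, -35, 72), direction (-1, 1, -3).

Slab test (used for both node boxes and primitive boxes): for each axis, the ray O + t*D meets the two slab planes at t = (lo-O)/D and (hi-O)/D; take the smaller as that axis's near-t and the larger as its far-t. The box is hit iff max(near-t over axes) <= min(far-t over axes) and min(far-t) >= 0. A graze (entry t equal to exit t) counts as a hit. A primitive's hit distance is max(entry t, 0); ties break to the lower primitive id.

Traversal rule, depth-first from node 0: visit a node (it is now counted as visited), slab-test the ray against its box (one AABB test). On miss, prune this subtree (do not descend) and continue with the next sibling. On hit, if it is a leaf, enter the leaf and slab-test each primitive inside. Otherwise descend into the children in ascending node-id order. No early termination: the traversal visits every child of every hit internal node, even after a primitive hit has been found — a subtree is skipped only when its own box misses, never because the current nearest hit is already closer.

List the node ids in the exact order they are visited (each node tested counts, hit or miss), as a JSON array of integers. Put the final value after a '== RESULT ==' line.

Walk:
N0 x:[-11,32] y:[15,54] z:[17,29] -> hit [17,29], descend [16, 23]
  N16 x:[10,32] y:[15,48] z:[52/3,79/3] -> hit [52/3,79/3], descend [28, 30]
    N28 x:[10,32] y:[25,48] z:[22,79/3] -> hit [25,79/3], descend [5, 24]
      N5 x:[10,27] y:[25,37] z:[67/3,79/3] -> hit [25,79/3], descend [35, 36]
        N35 x:[10,25] y:[29,37] z:[67/3,25] -> miss, prune
        N36 x:[22,27] y:[25,26] z:[26,79/3] -> hit [26,26] leaf, test {P7@t=26}
      N24 x:[10,32] y:[44,48] z:[22,25] -> miss, prune
    N30 x:[25,31] y:[15,38] z:[52/3,55/3] -> miss, prune
  N23 x:[-11,10] y:[15,54] z:[17,29] -> miss, prune

9 AABB tests over nodes [0, 16, 28, 5, 35, 36, 24, 30, 23]; 1 leaf entered; closest P7.

== RESULT ==
[0, 16, 28, 5, 35, 36, 24, 30, 23]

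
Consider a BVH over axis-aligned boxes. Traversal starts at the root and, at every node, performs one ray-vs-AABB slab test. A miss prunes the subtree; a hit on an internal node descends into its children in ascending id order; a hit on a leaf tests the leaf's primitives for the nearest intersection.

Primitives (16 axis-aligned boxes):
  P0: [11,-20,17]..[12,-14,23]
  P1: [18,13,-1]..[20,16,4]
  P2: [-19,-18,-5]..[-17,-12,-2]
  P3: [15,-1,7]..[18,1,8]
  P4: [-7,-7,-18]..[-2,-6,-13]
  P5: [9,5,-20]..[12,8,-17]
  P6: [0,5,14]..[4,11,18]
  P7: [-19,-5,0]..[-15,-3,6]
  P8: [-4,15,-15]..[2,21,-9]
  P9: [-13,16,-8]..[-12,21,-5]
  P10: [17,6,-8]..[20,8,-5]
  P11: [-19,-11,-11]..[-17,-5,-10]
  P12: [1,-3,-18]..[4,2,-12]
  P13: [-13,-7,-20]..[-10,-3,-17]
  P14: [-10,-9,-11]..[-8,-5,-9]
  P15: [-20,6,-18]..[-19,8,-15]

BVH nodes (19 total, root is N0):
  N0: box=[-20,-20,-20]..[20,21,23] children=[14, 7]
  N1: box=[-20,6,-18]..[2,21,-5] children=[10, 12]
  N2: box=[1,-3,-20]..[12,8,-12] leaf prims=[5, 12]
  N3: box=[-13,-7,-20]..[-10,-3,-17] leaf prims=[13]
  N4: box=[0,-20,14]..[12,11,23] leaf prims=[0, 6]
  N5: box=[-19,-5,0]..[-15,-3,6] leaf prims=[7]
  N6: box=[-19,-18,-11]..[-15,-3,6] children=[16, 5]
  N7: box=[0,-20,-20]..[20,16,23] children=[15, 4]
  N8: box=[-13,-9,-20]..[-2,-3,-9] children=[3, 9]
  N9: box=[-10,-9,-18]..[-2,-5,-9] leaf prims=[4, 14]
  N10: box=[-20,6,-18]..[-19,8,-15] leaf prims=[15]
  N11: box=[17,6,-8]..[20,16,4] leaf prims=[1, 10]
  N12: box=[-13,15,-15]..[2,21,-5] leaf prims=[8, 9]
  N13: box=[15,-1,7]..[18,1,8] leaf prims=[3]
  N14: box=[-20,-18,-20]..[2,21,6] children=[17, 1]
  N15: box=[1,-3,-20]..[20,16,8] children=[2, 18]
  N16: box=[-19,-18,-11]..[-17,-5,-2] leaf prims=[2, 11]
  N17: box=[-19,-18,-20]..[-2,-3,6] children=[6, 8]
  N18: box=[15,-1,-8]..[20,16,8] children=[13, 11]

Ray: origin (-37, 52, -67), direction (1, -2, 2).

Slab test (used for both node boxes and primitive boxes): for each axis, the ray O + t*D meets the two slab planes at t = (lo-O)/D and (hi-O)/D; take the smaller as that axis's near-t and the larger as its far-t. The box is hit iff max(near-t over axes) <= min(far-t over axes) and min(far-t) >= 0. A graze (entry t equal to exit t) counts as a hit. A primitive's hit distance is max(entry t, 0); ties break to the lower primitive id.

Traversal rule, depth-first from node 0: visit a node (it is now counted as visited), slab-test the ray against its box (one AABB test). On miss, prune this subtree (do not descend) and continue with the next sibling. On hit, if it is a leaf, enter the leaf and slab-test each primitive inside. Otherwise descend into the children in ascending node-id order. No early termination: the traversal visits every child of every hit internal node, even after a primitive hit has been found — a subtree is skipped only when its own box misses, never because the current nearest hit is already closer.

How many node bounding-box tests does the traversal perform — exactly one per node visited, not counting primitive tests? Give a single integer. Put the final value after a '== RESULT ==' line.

Trace the traversal:
N0 x:[17,57] y:[31/2,36] z:[47/2,45] -> hit [47/2,36], descend [7, 14]
  N7 x:[37,57] y:[18,36] z:[47/2,45] -> miss, prune
  N14 x:[17,39] y:[31/2,35] z:[47/2,73/2] -> hit [47/2,35], descend [1, 17]
    N1 x:[17,39] y:[31/2,23] z:[49/2,31] -> miss, prune
    N17 x:[18,35] y:[55/2,35] z:[47/2,73/2] -> hit [55/2,35], descend [6, 8]
      N6 x:[18,22] y:[55/2,35] z:[28,73/2] -> miss, prune
      N8 x:[24,35] y:[55/2,61/2] z:[47/2,29] -> hit [55/2,29], descend [3, 9]
        N3 x:[24,27] y:[55/2,59/2] z:[47/2,25] -> miss, prune
        N9 x:[27,35] y:[57/2,61/2] z:[49/2,29] -> hit [57/2,29] leaf, test {P4(miss), P14@t=57/2}

9 AABB tests over nodes [0, 7, 14, 1, 17, 6, 8, 3, 9]; 1 leaf entered; closest P14.

== RESULT ==
9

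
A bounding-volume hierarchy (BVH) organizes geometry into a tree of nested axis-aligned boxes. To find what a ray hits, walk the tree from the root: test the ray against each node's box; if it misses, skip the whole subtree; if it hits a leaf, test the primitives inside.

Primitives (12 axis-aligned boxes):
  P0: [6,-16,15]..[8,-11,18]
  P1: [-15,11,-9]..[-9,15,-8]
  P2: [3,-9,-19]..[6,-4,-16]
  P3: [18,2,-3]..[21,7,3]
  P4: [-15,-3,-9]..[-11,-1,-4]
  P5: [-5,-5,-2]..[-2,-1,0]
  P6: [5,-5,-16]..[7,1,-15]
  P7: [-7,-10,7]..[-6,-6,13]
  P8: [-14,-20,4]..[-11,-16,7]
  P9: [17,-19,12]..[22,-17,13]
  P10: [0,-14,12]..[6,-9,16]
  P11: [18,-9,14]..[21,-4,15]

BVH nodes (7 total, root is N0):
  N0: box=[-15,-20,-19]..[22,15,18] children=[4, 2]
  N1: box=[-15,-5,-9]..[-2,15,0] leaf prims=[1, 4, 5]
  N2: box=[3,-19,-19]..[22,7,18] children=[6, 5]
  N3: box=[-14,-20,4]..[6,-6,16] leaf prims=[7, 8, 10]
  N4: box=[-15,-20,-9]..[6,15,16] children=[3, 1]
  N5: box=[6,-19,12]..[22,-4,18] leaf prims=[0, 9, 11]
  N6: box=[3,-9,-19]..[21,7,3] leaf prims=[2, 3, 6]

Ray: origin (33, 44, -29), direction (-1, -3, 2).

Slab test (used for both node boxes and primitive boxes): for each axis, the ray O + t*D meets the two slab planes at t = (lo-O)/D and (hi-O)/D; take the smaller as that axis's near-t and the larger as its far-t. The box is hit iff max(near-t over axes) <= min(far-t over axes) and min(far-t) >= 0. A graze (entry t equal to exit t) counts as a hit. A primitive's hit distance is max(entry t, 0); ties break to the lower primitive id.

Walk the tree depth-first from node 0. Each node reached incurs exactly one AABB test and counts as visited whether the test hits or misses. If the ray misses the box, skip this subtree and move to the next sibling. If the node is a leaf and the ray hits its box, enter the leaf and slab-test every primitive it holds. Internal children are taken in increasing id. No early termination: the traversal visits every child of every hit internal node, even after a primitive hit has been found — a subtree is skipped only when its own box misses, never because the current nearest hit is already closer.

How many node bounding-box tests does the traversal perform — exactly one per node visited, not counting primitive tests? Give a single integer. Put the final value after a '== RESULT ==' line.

Walk:
N0 x:[11,48] y:[29/3,64/3] z:[5,47/2] -> hit [11,64/3], descend [2, 4]
  N2 x:[11,30] y:[37/3,21] z:[5,47/2] -> hit [37/3,21], descend [5, 6]
    N5 x:[11,27] y:[16,21] z:[41/2,47/2] -> hit [41/2,21] leaf, test {P0(miss), P9(miss), P11(miss)}
    N6 x:[12,30] y:[37/3,53/3] z:[5,16] -> hit [37/3,16] leaf, test {P2(miss), P3@t=13, P6(miss)}
  N4 x:[27,48] y:[29/3,64/3] z:[10,45/2] -> miss, prune

Visited [0, 2, 5, 6, 4]. Tests: 5 box, 2 leaf. Nearest: P3.

== RESULT ==
5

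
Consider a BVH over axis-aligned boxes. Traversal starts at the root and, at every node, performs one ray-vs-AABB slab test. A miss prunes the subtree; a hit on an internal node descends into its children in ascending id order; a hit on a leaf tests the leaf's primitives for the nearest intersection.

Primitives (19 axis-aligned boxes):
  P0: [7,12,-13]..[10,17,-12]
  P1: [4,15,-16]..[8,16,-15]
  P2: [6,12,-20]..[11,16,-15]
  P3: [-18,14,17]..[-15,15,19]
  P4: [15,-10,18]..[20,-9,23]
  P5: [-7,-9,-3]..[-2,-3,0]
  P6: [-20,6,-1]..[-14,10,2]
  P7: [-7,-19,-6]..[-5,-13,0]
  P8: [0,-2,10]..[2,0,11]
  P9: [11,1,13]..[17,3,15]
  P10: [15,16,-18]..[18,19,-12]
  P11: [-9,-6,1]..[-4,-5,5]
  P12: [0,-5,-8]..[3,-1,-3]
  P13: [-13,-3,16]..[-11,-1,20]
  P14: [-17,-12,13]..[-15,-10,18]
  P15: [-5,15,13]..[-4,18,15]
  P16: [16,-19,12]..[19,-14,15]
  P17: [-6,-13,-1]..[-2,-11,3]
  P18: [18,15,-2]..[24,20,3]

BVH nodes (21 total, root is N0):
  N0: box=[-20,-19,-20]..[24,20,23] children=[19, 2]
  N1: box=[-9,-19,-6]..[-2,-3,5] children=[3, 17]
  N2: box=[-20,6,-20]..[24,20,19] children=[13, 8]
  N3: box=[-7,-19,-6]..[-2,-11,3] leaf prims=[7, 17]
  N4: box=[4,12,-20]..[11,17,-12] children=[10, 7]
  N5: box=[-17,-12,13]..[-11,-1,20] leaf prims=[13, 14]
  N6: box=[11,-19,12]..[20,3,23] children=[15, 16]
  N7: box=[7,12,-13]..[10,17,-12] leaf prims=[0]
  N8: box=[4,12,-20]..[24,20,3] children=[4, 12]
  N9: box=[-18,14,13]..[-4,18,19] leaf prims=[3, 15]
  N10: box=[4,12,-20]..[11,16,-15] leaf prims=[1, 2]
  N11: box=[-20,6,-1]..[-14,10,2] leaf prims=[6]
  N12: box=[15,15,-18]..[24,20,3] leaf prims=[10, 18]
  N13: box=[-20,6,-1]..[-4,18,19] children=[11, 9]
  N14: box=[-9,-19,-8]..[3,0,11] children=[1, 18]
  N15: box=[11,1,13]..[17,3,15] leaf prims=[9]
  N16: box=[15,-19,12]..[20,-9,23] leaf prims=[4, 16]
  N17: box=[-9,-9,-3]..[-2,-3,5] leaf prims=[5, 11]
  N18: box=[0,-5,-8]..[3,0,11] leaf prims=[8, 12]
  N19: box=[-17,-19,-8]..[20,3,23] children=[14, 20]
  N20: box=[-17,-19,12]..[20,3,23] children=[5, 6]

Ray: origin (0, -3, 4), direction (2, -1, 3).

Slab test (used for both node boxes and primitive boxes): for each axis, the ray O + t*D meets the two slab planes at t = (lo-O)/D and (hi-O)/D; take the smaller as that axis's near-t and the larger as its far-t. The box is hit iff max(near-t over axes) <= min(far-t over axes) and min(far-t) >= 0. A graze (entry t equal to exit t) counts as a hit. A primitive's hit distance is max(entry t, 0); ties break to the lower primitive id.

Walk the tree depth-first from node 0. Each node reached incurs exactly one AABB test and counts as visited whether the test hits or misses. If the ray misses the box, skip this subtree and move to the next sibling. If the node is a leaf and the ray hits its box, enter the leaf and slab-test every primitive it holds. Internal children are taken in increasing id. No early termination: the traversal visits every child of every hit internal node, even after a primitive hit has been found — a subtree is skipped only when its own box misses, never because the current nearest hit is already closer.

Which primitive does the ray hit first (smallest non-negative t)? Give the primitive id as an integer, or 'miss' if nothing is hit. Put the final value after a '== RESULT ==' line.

Trace the traversal:
N0 x:[-10,12] y:[-23,16] z:[-8,19/3] -> hit [-8,19/3], descend [2, 19]
  N2 x:[-10,12] y:[-23,-9] z:[-8,5] -> miss, prune
  N19 x:[-17/2,10] y:[-6,16] z:[-4,19/3] -> hit [-4,19/3], descend [14, 20]
    N14 x:[-9/2,3/2] y:[-3,16] z:[-4,7/3] -> hit [-3,3/2], descend [1, 18]
      N1 x:[-9/2,-1] y:[0,16] z:[-10/3,1/3] -> miss, prune
      N18 x:[0,3/2] y:[-3,2] z:[-4,7/3] -> hit [0,3/2] leaf, test {P8(miss), P12(miss)}
    N20 x:[-17/2,10] y:[-6,16] z:[8/3,19/3] -> hit [8/3,19/3], descend [5, 6]
      N5 x:[-17/2,-11/2] y:[-2,9] z:[3,16/3] -> miss, prune
      N6 x:[11/2,10] y:[-6,16] z:[8/3,19/3] -> hit [11/2,19/3], descend [15, 16]
        N15 x:[11/2,17/2] y:[-6,-4] z:[3,11/3] -> miss, prune
        N16 x:[15/2,10] y:[6,16] z:[8/3,19/3] -> miss, prune

11 AABB tests over nodes [0, 2, 19, 14, 1, 18, 20, 5, 6, 15, 16]; 1 leaf entered; closest miss.

== RESULT ==
miss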